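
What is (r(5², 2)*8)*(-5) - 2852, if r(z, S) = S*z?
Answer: -4852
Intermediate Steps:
(r(5², 2)*8)*(-5) - 2852 = ((2*5²)*8)*(-5) - 2852 = ((2*25)*8)*(-5) - 2852 = (50*8)*(-5) - 2852 = 400*(-5) - 2852 = -2000 - 2852 = -4852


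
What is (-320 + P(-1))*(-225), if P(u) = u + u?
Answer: 72450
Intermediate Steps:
P(u) = 2*u
(-320 + P(-1))*(-225) = (-320 + 2*(-1))*(-225) = (-320 - 2)*(-225) = -322*(-225) = 72450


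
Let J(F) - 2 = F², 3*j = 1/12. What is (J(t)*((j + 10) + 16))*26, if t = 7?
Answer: 207077/6 ≈ 34513.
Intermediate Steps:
j = 1/36 (j = (⅓)/12 = (⅓)*(1/12) = 1/36 ≈ 0.027778)
J(F) = 2 + F²
(J(t)*((j + 10) + 16))*26 = ((2 + 7²)*((1/36 + 10) + 16))*26 = ((2 + 49)*(361/36 + 16))*26 = (51*(937/36))*26 = (15929/12)*26 = 207077/6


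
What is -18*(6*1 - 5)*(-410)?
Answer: 7380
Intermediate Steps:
-18*(6*1 - 5)*(-410) = -18*(6 - 5)*(-410) = -18*1*(-410) = -18*(-410) = 7380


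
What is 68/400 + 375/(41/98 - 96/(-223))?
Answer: 819840367/1855100 ≈ 441.94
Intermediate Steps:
68/400 + 375/(41/98 - 96/(-223)) = 68*(1/400) + 375/(41*(1/98) - 96*(-1/223)) = 17/100 + 375/(41/98 + 96/223) = 17/100 + 375/(18551/21854) = 17/100 + 375*(21854/18551) = 17/100 + 8195250/18551 = 819840367/1855100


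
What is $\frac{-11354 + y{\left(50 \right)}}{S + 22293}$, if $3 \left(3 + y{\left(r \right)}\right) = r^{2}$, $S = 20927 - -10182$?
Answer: $- \frac{31571}{160206} \approx -0.19707$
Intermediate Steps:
$S = 31109$ ($S = 20927 + 10182 = 31109$)
$y{\left(r \right)} = -3 + \frac{r^{2}}{3}$
$\frac{-11354 + y{\left(50 \right)}}{S + 22293} = \frac{-11354 - \left(3 - \frac{50^{2}}{3}\right)}{31109 + 22293} = \frac{-11354 + \left(-3 + \frac{1}{3} \cdot 2500\right)}{53402} = \left(-11354 + \left(-3 + \frac{2500}{3}\right)\right) \frac{1}{53402} = \left(-11354 + \frac{2491}{3}\right) \frac{1}{53402} = \left(- \frac{31571}{3}\right) \frac{1}{53402} = - \frac{31571}{160206}$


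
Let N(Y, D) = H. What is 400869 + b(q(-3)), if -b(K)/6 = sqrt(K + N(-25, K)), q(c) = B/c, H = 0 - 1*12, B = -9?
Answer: 400869 - 18*I ≈ 4.0087e+5 - 18.0*I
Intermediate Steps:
H = -12 (H = 0 - 12 = -12)
q(c) = -9/c
N(Y, D) = -12
b(K) = -6*sqrt(-12 + K) (b(K) = -6*sqrt(K - 12) = -6*sqrt(-12 + K))
400869 + b(q(-3)) = 400869 - 6*sqrt(-12 - 9/(-3)) = 400869 - 6*sqrt(-12 - 9*(-1/3)) = 400869 - 6*sqrt(-12 + 3) = 400869 - 18*I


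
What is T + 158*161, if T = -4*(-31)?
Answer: 25562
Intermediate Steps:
T = 124
T + 158*161 = 124 + 158*161 = 124 + 25438 = 25562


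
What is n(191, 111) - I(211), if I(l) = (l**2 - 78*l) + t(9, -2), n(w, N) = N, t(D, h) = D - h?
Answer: -27963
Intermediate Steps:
I(l) = 11 + l**2 - 78*l (I(l) = (l**2 - 78*l) + (9 - 1*(-2)) = (l**2 - 78*l) + (9 + 2) = (l**2 - 78*l) + 11 = 11 + l**2 - 78*l)
n(191, 111) - I(211) = 111 - (11 + 211**2 - 78*211) = 111 - (11 + 44521 - 16458) = 111 - 1*28074 = 111 - 28074 = -27963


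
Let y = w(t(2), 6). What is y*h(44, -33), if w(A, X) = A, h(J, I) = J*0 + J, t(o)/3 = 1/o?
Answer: 66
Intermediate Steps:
t(o) = 3/o (t(o) = 3*(1/o) = 3/o)
h(J, I) = J (h(J, I) = 0 + J = J)
y = 3/2 ≈ 1.5000
y*h(44, -33) = (3/2)*44 = 66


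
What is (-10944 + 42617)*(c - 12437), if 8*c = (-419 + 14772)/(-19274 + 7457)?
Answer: -37239801662705/94536 ≈ -3.9392e+8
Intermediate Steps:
c = -14353/94536 (c = ((-419 + 14772)/(-19274 + 7457))/8 = (14353/(-11817))/8 = (14353*(-1/11817))/8 = (⅛)*(-14353/11817) = -14353/94536 ≈ -0.15183)
(-10944 + 42617)*(c - 12437) = (-10944 + 42617)*(-14353/94536 - 12437) = 31673*(-1175758585/94536) = -37239801662705/94536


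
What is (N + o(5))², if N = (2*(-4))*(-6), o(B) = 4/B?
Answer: 59536/25 ≈ 2381.4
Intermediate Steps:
N = 48 (N = -8*(-6) = 48)
(N + o(5))² = (48 + 4/5)² = (48 + 4*(⅕))² = (48 + ⅘)² = (244/5)² = 59536/25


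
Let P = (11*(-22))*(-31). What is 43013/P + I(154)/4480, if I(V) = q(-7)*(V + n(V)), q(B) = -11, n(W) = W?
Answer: 2987169/600160 ≈ 4.9773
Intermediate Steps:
I(V) = -22*V (I(V) = -11*(V + V) = -22*V)
P = 7502 (P = -242*(-31) = 7502)
43013/P + I(154)/4480 = 43013/7502 - 22*154/4480 = 43013*(1/7502) - 3388*1/4480 = 43013/7502 - 121/160 = 2987169/600160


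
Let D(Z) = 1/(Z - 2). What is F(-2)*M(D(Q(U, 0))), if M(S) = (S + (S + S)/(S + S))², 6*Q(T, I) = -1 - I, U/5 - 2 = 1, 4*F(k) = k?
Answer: -49/338 ≈ -0.14497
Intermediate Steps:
F(k) = k/4
U = 15 (U = 10 + 5*1 = 10 + 5 = 15)
Q(T, I) = -⅙ - I/6 (Q(T, I) = (-1 - I)/6 = -⅙ - I/6)
D(Z) = 1/(-2 + Z)
M(S) = (1 + S)² (M(S) = (S + (2*S)/((2*S)))² = (S + (2*S)*(1/(2*S)))² = (S + 1)² = (1 + S)²)
F(-2)*M(D(Q(U, 0))) = ((¼)*(-2))*(1 + 1/(-2 + (-⅙ - ⅙*0)))² = -(1 + 1/(-2 + (-⅙ + 0)))²/2 = -(1 + 1/(-2 - ⅙))²/2 = -(1 + 1/(-13/6))²/2 = -(1 - 6/13)²/2 = -(7/13)²/2 = -½*49/169 = -49/338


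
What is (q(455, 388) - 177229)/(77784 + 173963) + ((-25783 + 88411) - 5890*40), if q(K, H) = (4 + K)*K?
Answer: -43545150468/251747 ≈ -1.7297e+5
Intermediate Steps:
q(K, H) = K*(4 + K)
(q(455, 388) - 177229)/(77784 + 173963) + ((-25783 + 88411) - 5890*40) = (455*(4 + 455) - 177229)/(77784 + 173963) + ((-25783 + 88411) - 5890*40) = (455*459 - 177229)/251747 + (62628 - 1*235600) = (208845 - 177229)*(1/251747) + (62628 - 235600) = 31616*(1/251747) - 172972 = 31616/251747 - 172972 = -43545150468/251747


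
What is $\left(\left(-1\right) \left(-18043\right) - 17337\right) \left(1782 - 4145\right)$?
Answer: $-1668278$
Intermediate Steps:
$\left(\left(-1\right) \left(-18043\right) - 17337\right) \left(1782 - 4145\right) = \left(18043 - 17337\right) \left(-2363\right) = 706 \left(-2363\right) = -1668278$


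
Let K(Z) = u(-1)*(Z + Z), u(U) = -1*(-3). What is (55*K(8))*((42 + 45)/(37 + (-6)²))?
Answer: 229680/73 ≈ 3146.3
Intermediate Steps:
u(U) = 3
K(Z) = 6*Z (K(Z) = 3*(Z + Z) = 3*(2*Z) = 6*Z)
(55*K(8))*((42 + 45)/(37 + (-6)²)) = (55*(6*8))*((42 + 45)/(37 + (-6)²)) = (55*48)*(87/(37 + 36)) = 2640*(87/73) = 229680/73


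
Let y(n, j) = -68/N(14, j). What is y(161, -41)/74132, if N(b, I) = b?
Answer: -17/259462 ≈ -6.5520e-5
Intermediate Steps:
y(n, j) = -34/7 (y(n, j) = -68/14 = -68*1/14 = -34/7)
y(161, -41)/74132 = -34/7/74132 = -34/7*1/74132 = -17/259462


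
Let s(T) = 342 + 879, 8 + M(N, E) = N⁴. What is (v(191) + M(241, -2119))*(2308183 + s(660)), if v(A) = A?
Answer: 7790549790604576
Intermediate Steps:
M(N, E) = -8 + N⁴
s(T) = 1221
(v(191) + M(241, -2119))*(2308183 + s(660)) = (191 + (-8 + 241⁴))*(2308183 + 1221) = (191 + (-8 + 3373402561))*2309404 = (191 + 3373402553)*2309404 = 3373402744*2309404 = 7790549790604576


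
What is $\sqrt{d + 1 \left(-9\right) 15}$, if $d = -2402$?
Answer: $i \sqrt{2537} \approx 50.369 i$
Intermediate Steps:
$\sqrt{d + 1 \left(-9\right) 15} = \sqrt{-2402 + 1 \left(-9\right) 15} = \sqrt{-2402 - 135} = \sqrt{-2537} = i \sqrt{2537}$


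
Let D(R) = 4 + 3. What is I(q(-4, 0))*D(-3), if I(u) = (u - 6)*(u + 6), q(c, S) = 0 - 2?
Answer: -224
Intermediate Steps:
q(c, S) = -2
I(u) = (-6 + u)*(6 + u)
D(R) = 7
I(q(-4, 0))*D(-3) = (-36 + (-2)**2)*7 = (-36 + 4)*7 = -32*7 = -224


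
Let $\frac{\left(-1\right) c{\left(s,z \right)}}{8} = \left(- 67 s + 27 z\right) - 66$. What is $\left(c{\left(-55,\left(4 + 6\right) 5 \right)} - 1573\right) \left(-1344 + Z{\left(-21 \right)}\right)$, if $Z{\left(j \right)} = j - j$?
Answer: $55540800$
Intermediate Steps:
$Z{\left(j \right)} = 0$
$c{\left(s,z \right)} = 528 - 216 z + 536 s$ ($c{\left(s,z \right)} = - 8 \left(\left(- 67 s + 27 z\right) - 66\right) = - 8 \left(-66 - 67 s + 27 z\right) = 528 - 216 z + 536 s$)
$\left(c{\left(-55,\left(4 + 6\right) 5 \right)} - 1573\right) \left(-1344 + Z{\left(-21 \right)}\right) = \left(\left(528 - 216 \left(4 + 6\right) 5 + 536 \left(-55\right)\right) - 1573\right) \left(-1344 + 0\right) = \left(\left(528 - 216 \cdot 10 \cdot 5 - 29480\right) - 1573\right) \left(-1344\right) = \left(\left(528 - 10800 - 29480\right) - 1573\right) \left(-1344\right) = \left(-39752 - 1573\right) \left(-1344\right) = \left(-41325\right) \left(-1344\right) = 55540800$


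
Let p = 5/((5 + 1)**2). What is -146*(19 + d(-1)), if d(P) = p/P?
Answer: -49567/18 ≈ -2753.7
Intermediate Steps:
p = 5/36 (p = 5/(6**2) = 5/36 ≈ 0.13889)
d(P) = 5/(36*P)
-146*(19 + d(-1)) = -146*(19 + (5/36)/(-1)) = -146*(19 + (5/36)*(-1)) = -146*(19 - 5/36) = -146*679/36 = -49567/18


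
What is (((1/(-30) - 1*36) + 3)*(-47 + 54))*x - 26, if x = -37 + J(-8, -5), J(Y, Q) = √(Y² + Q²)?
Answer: 255889/30 - 6937*√89/30 ≈ 6348.2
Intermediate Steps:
J(Y, Q) = √(Q² + Y²)
x = -37 + √89 (x = -37 + √((-5)² + (-8)²) = -37 + √(25 + 64) = -37 + √89 ≈ -27.566)
(((1/(-30) - 1*36) + 3)*(-47 + 54))*x - 26 = (((1/(-30) - 1*36) + 3)*(-47 + 54))*(-37 + √89) - 26 = (((-1/30 - 36) + 3)*7)*(-37 + √89) - 26 = ((-1081/30 + 3)*7)*(-37 + √89) - 26 = (-991/30*7)*(-37 + √89) - 26 = -6937*(-37 + √89)/30 - 26 = (256669/30 - 6937*√89/30) - 26 = 255889/30 - 6937*√89/30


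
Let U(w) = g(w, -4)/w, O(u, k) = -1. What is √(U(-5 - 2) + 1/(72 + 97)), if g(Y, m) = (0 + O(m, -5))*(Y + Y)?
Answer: I*√337/13 ≈ 1.4121*I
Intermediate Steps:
g(Y, m) = -2*Y (g(Y, m) = (0 - 1)*(Y + Y) = -2*Y)
U(w) = -2 (U(w) = (-2*w)/w = -2)
√(U(-5 - 2) + 1/(72 + 97)) = √(-2 + 1/(72 + 97)) = √(-2 + 1/169) = √(-337/169) = I*√337/13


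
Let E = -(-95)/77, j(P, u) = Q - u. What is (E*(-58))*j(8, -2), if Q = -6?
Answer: 22040/77 ≈ 286.23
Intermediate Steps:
j(P, u) = -6 - u
E = 95/77 (E = -(-95)/77 = -1*(-95/77) = 95/77 ≈ 1.2338)
(E*(-58))*j(8, -2) = ((95/77)*(-58))*(-6 - 1*(-2)) = -5510*(-6 + 2)/77 = -5510/77*(-4) = 22040/77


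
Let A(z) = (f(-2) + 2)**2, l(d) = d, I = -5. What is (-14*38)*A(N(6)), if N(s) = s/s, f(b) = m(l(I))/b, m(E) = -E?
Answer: -133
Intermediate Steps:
f(b) = 5/b (f(b) = (-1*(-5))/b = 5/b)
N(s) = 1
A(z) = 1/4 (A(z) = (5/(-2) + 2)**2 = (5*(-1/2) + 2)**2 = (-5/2 + 2)**2 = (-1/2)**2 = 1/4)
(-14*38)*A(N(6)) = -14*38*(1/4) = -532*1/4 = -133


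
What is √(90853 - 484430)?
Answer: I*√393577 ≈ 627.36*I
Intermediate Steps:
√(90853 - 484430) = √(-393577) = I*√393577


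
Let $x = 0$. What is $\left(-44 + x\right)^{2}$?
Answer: $1936$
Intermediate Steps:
$\left(-44 + x\right)^{2} = \left(-44 + 0\right)^{2} = \left(-44\right)^{2} = 1936$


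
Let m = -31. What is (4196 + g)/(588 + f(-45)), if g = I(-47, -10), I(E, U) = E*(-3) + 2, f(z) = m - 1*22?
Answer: 4339/535 ≈ 8.1103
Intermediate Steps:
f(z) = -53 (f(z) = -31 - 1*22 = -31 - 22 = -53)
I(E, U) = 2 - 3*E (I(E, U) = -3*E + 2 = 2 - 3*E)
g = 143 (g = 2 - 3*(-47) = 2 + 141 = 143)
(4196 + g)/(588 + f(-45)) = (4196 + 143)/(588 - 53) = 4339/535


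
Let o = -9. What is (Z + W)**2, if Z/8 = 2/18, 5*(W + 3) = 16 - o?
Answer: 676/81 ≈ 8.3457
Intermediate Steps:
W = 2 (W = -3 + (16 - 1*(-9))/5 = -3 + (16 + 9)/5 = -3 + (1/5)*25 = -3 + 5 = 2)
Z = 8/9 (Z = 8*(2/18) = 8*(2*(1/18)) = 8*(1/9) = 8/9 ≈ 0.88889)
(Z + W)**2 = (8/9 + 2)**2 = (26/9)**2 = 676/81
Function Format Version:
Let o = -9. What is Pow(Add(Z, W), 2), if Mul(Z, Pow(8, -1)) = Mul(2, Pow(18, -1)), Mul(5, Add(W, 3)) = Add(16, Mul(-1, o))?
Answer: Rational(676, 81) ≈ 8.3457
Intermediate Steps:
W = 2 (W = Add(-3, Mul(Rational(1, 5), Add(16, Mul(-1, -9)))) = Add(-3, Mul(Rational(1, 5), Add(16, 9))) = Add(-3, Mul(Rational(1, 5), 25)) = Add(-3, 5) = 2)
Z = Rational(8, 9) (Z = Mul(8, Mul(2, Pow(18, -1))) = Mul(8, Mul(2, Rational(1, 18))) = Mul(8, Rational(1, 9)) = Rational(8, 9) ≈ 0.88889)
Pow(Add(Z, W), 2) = Pow(Add(Rational(8, 9), 2), 2) = Pow(Rational(26, 9), 2) = Rational(676, 81)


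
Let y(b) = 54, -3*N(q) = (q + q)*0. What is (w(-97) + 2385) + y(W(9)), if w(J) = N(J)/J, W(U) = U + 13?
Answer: 2439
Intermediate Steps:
N(q) = 0 (N(q) = -(q + q)*0/3 = -2*q*0/3 = -⅓*0 = 0)
W(U) = 13 + U
w(J) = 0 (w(J) = 0/J = 0)
(w(-97) + 2385) + y(W(9)) = (0 + 2385) + 54 = 2385 + 54 = 2439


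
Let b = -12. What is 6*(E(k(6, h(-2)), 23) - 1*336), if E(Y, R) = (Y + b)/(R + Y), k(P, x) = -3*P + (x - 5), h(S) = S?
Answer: -1905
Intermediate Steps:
k(P, x) = -5 + x - 3*P (k(P, x) = -3*P + (-5 + x) = -5 + x - 3*P)
E(Y, R) = (-12 + Y)/(R + Y) (E(Y, R) = (Y - 12)/(R + Y) = (-12 + Y)/(R + Y))
6*(E(k(6, h(-2)), 23) - 1*336) = 6*((-12 + (-5 - 2 - 3*6))/(23 + (-5 - 2 - 3*6)) - 1*336) = 6*((-12 + (-5 - 2 - 18))/(23 + (-5 - 2 - 18)) - 336) = 6*((-12 - 25)/(23 - 25) - 336) = 6*(-37/(-2) - 336) = 6*(-1/2*(-37) - 336) = 6*(37/2 - 336) = 6*(-635/2) = -1905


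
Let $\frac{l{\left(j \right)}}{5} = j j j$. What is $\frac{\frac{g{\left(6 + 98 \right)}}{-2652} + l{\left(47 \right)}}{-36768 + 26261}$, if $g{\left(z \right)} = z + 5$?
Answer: $- \frac{1376692871}{27864564} \approx -49.407$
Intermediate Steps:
$l{\left(j \right)} = 5 j^{3}$ ($l{\left(j \right)} = 5 j j j = 5 j^{2} j = 5 j^{3}$)
$g{\left(z \right)} = 5 + z$
$\frac{\frac{g{\left(6 + 98 \right)}}{-2652} + l{\left(47 \right)}}{-36768 + 26261} = \frac{\frac{5 + \left(6 + 98\right)}{-2652} + 5 \cdot 47^{3}}{-36768 + 26261} = \frac{\left(5 + 104\right) \left(- \frac{1}{2652}\right) + 5 \cdot 103823}{-10507} = \left(109 \left(- \frac{1}{2652}\right) + 519115\right) \left(- \frac{1}{10507}\right) = \left(- \frac{109}{2652} + 519115\right) \left(- \frac{1}{10507}\right) = \frac{1376692871}{2652} \left(- \frac{1}{10507}\right) = - \frac{1376692871}{27864564}$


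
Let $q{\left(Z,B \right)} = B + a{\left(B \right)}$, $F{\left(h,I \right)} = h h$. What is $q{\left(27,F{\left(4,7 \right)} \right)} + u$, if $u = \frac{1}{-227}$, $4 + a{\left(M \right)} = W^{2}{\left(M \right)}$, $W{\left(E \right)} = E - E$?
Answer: $\frac{2723}{227} \approx 11.996$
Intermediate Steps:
$F{\left(h,I \right)} = h^{2}$
$W{\left(E \right)} = 0$
$a{\left(M \right)} = -4$ ($a{\left(M \right)} = -4 + 0^{2} = -4 + 0 = -4$)
$q{\left(Z,B \right)} = -4 + B$ ($q{\left(Z,B \right)} = B - 4 = -4 + B$)
$u = - \frac{1}{227} \approx -0.0044053$
$q{\left(27,F{\left(4,7 \right)} \right)} + u = \left(-4 + 4^{2}\right) - \frac{1}{227} = \left(-4 + 16\right) - \frac{1}{227} = 12 - \frac{1}{227} = \frac{2723}{227}$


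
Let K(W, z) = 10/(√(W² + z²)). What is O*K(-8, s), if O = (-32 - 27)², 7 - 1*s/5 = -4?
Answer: 34810*√3089/3089 ≈ 626.32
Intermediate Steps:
s = 55 (s = 35 - 5*(-4) = 35 + 20 = 55)
O = 3481 (O = (-59)² = 3481)
K(W, z) = 10/√(W² + z²)
O*K(-8, s) = 3481*(10/√((-8)² + 55²)) = 3481*(10/√(64 + 3025)) = 3481*(10/√3089) = 3481*(10*(√3089/3089)) = 3481*(10*√3089/3089) = 34810*√3089/3089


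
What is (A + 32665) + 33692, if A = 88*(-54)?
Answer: 61605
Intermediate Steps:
A = -4752
(A + 32665) + 33692 = (-4752 + 32665) + 33692 = 27913 + 33692 = 61605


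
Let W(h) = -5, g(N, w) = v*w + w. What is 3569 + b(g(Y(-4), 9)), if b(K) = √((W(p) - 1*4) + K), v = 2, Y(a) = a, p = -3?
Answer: 3569 + 3*√2 ≈ 3573.2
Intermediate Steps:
g(N, w) = 3*w (g(N, w) = 2*w + w = 3*w)
b(K) = √(-9 + K) (b(K) = √((-5 - 1*4) + K) = √((-5 - 4) + K) = √(-9 + K))
3569 + b(g(Y(-4), 9)) = 3569 + √(-9 + 3*9) = 3569 + √(-9 + 27) = 3569 + √18 = 3569 + 3*√2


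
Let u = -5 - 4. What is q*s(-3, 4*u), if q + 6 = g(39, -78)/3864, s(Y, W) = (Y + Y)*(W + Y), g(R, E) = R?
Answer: -902655/644 ≈ -1401.6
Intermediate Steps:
u = -9
s(Y, W) = 2*Y*(W + Y) (s(Y, W) = (2*Y)*(W + Y) = 2*Y*(W + Y))
q = -7715/1288 (q = -6 + 39/3864 = -6 + 39*(1/3864) = -6 + 13/1288 = -7715/1288 ≈ -5.9899)
q*s(-3, 4*u) = -7715*(-3)*(4*(-9) - 3)/644 = -7715*(-3)*(-36 - 3)/644 = -7715*(-3)*(-39)/644 = -7715/1288*234 = -902655/644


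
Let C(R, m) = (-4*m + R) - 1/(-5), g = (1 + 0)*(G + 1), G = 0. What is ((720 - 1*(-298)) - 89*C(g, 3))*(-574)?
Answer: -5680304/5 ≈ -1.1361e+6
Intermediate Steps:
g = 1 (g = (1 + 0)*(0 + 1) = 1*1 = 1)
C(R, m) = ⅕ + R - 4*m (C(R, m) = (R - 4*m) - 1*(-⅕) = (R - 4*m) + ⅕ = ⅕ + R - 4*m)
((720 - 1*(-298)) - 89*C(g, 3))*(-574) = ((720 - 1*(-298)) - 89*(⅕ + 1 - 4*3))*(-574) = ((720 + 298) - 89*(⅕ + 1 - 12))*(-574) = (1018 - 89*(-54/5))*(-574) = (1018 + 4806/5)*(-574) = (9896/5)*(-574) = -5680304/5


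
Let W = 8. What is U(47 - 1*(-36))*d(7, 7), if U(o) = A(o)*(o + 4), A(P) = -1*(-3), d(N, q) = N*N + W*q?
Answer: 27405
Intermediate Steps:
d(N, q) = N² + 8*q (d(N, q) = N*N + 8*q = N² + 8*q)
A(P) = 3
U(o) = 12 + 3*o (U(o) = 3*(o + 4) = 3*(4 + o) = 12 + 3*o)
U(47 - 1*(-36))*d(7, 7) = (12 + 3*(47 - 1*(-36)))*(7² + 8*7) = (12 + 3*(47 + 36))*(49 + 56) = (12 + 3*83)*105 = (12 + 249)*105 = 261*105 = 27405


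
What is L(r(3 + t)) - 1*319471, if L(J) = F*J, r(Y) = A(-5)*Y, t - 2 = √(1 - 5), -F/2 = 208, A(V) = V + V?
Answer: -298671 + 8320*I ≈ -2.9867e+5 + 8320.0*I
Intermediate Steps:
A(V) = 2*V
F = -416 (F = -2*208 = -416)
t = 2 + 2*I (t = 2 + √(1 - 5) = 2 + √(-4) = 2 + 2*I ≈ 2.0 + 2.0*I)
r(Y) = -10*Y (r(Y) = (2*(-5))*Y = -10*Y)
L(J) = -416*J
L(r(3 + t)) - 1*319471 = -(-4160)*(3 + (2 + 2*I)) - 1*319471 = -(-4160)*(5 + 2*I) - 319471 = -416*(-50 - 20*I) - 319471 = (20800 + 8320*I) - 319471 = -298671 + 8320*I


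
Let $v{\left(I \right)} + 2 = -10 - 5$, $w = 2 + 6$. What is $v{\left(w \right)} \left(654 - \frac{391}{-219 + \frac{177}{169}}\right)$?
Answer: $- \frac{410643755}{36834} \approx -11149.0$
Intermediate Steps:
$w = 8$
$v{\left(I \right)} = -17$ ($v{\left(I \right)} = -2 - 15 = -17$)
$v{\left(w \right)} \left(654 - \frac{391}{-219 + \frac{177}{169}}\right) = - 17 \left(654 - \frac{391}{-219 + \frac{177}{169}}\right) = - 17 \left(654 - \frac{391}{- \frac{36834}{169}}\right) = - 17 \left(654 - 391 \left(- \frac{169}{36834}\right)\right) = - 17 \left(654 - - \frac{66079}{36834}\right) = - 17 \left(654 + \frac{66079}{36834}\right) = \left(-17\right) \frac{24155515}{36834} = - \frac{410643755}{36834}$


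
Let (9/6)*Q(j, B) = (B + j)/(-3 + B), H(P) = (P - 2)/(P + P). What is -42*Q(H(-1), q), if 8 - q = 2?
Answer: -70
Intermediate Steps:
q = 6 (q = 8 - 1*2 = 8 - 2 = 6)
H(P) = (-2 + P)/(2*P) (H(P) = (-2 + P)/((2*P)) = (-2 + P)*(1/(2*P)) = (-2 + P)/(2*P))
Q(j, B) = 2*(B + j)/(3*(-3 + B)) (Q(j, B) = 2*((B + j)/(-3 + B))/3 = 2*(B + j)/(3*(-3 + B)))
-42*Q(H(-1), q) = -28*(6 + (½)*(-2 - 1)/(-1))/(-3 + 6) = -28*(6 + (½)*(-1)*(-3))/3 = -28*(6 + 3/2)/3 = -28*15/(3*2) = -42*5/3 = -70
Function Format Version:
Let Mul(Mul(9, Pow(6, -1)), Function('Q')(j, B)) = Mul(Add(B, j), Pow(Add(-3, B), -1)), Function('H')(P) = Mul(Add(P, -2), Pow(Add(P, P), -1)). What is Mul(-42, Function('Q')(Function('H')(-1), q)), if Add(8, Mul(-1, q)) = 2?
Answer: -70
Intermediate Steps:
q = 6 (q = Add(8, Mul(-1, 2)) = Add(8, -2) = 6)
Function('H')(P) = Mul(Rational(1, 2), Pow(P, -1), Add(-2, P)) (Function('H')(P) = Mul(Add(-2, P), Pow(Mul(2, P), -1)) = Mul(Add(-2, P), Mul(Rational(1, 2), Pow(P, -1))) = Mul(Rational(1, 2), Pow(P, -1), Add(-2, P)))
Function('Q')(j, B) = Mul(Rational(2, 3), Pow(Add(-3, B), -1), Add(B, j)) (Function('Q')(j, B) = Mul(Rational(2, 3), Mul(Add(B, j), Pow(Add(-3, B), -1))) = Mul(Rational(2, 3), Mul(Pow(Add(-3, B), -1), Add(B, j))) = Mul(Rational(2, 3), Pow(Add(-3, B), -1), Add(B, j)))
Mul(-42, Function('Q')(Function('H')(-1), q)) = Mul(-42, Mul(Rational(2, 3), Pow(Add(-3, 6), -1), Add(6, Mul(Rational(1, 2), Pow(-1, -1), Add(-2, -1))))) = Mul(-42, Mul(Rational(2, 3), Pow(3, -1), Add(6, Mul(Rational(1, 2), -1, -3)))) = Mul(-42, Mul(Rational(2, 3), Rational(1, 3), Add(6, Rational(3, 2)))) = Mul(-42, Mul(Rational(2, 3), Rational(1, 3), Rational(15, 2))) = Mul(-42, Rational(5, 3)) = -70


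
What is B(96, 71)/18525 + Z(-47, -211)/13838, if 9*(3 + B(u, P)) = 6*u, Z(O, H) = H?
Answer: -3064657/256348950 ≈ -0.011955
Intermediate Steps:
B(u, P) = -3 + 2*u/3 (B(u, P) = -3 + (6*u)/9 = -3 + 2*u/3)
B(96, 71)/18525 + Z(-47, -211)/13838 = (-3 + (2/3)*96)/18525 - 211/13838 = (-3 + 64)*(1/18525) - 211*1/13838 = 61*(1/18525) - 211/13838 = 61/18525 - 211/13838 = -3064657/256348950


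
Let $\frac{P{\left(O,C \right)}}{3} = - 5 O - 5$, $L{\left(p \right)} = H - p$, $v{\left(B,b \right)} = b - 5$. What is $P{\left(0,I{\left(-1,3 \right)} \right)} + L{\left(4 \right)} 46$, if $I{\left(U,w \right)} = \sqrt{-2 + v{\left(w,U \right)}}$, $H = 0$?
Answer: $-199$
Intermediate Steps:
$v{\left(B,b \right)} = -5 + b$
$I{\left(U,w \right)} = \sqrt{-7 + U}$ ($I{\left(U,w \right)} = \sqrt{-2 + \left(-5 + U\right)} = \sqrt{-7 + U}$)
$L{\left(p \right)} = - p$ ($L{\left(p \right)} = 0 - p = - p$)
$P{\left(O,C \right)} = -15 - 15 O$ ($P{\left(O,C \right)} = 3 \left(- 5 O - 5\right) = 3 \left(-5 - 5 O\right) = -15 - 15 O$)
$P{\left(0,I{\left(-1,3 \right)} \right)} + L{\left(4 \right)} 46 = \left(-15 - 0\right) + \left(-1\right) 4 \cdot 46 = \left(-15 + 0\right) - 184 = -15 - 184 = -199$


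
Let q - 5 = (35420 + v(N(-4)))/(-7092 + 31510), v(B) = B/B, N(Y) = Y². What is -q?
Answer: -157511/24418 ≈ -6.4506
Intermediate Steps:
v(B) = 1
q = 157511/24418 (q = 5 + (35420 + 1)/(-7092 + 31510) = 5 + 35421/24418 = 157511/24418 ≈ 6.4506)
-q = -1*157511/24418 = -157511/24418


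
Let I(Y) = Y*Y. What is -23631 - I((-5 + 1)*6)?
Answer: -24207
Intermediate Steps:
I(Y) = Y**2
-23631 - I((-5 + 1)*6) = -23631 - ((-5 + 1)*6)**2 = -23631 - (-4*6)**2 = -23631 - 1*(-24)**2 = -23631 - 1*576 = -23631 - 576 = -24207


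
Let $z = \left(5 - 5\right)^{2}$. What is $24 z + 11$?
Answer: $11$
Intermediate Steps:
$z = 0$ ($z = 0^{2} = 0$)
$24 z + 11 = 24 \cdot 0 + 11 = 0 + 11 = 11$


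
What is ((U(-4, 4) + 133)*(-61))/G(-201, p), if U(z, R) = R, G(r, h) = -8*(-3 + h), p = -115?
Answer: -8357/944 ≈ -8.8528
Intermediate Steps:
G(r, h) = 24 - 8*h
((U(-4, 4) + 133)*(-61))/G(-201, p) = ((4 + 133)*(-61))/(24 - 8*(-115)) = (137*(-61))/(24 + 920) = -8357/944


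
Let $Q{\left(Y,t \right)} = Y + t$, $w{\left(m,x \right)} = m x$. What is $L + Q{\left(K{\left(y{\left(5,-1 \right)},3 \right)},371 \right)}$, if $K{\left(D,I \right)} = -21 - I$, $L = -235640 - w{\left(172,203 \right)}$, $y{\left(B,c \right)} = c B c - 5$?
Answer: $-270209$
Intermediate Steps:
$y{\left(B,c \right)} = -5 + B c^{2}$ ($y{\left(B,c \right)} = B c c - 5 = B c^{2} - 5 = -5 + B c^{2}$)
$L = -270556$ ($L = -235640 - 172 \cdot 203 = -235640 - 34916 = -270556$)
$L + Q{\left(K{\left(y{\left(5,-1 \right)},3 \right)},371 \right)} = -270556 + \left(\left(-21 - 3\right) + 371\right) = -270556 + \left(-24 + 371\right) = -270556 + 347 = -270209$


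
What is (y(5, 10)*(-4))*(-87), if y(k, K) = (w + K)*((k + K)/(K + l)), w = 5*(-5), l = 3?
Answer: -78300/13 ≈ -6023.1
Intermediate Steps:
w = -25
y(k, K) = (-25 + K)*(K + k)/(3 + K) (y(k, K) = (-25 + K)*((k + K)/(K + 3)) = (-25 + K)*((K + k)/(3 + K)) = (-25 + K)*(K + k)/(3 + K))
(y(5, 10)*(-4))*(-87) = (((10**2 - 25*10 - 25*5 + 10*5)/(3 + 10))*(-4))*(-87) = (((100 - 250 - 125 + 50)/13)*(-4))*(-87) = (((1/13)*(-225))*(-4))*(-87) = -225/13*(-4)*(-87) = (900/13)*(-87) = -78300/13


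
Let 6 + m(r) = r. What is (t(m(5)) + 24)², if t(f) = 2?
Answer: 676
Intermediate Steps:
m(r) = -6 + r
(t(m(5)) + 24)² = (2 + 24)² = 26² = 676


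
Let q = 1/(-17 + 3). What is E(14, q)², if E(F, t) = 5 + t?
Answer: 4761/196 ≈ 24.291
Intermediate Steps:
q = -1/14 (q = 1/(-14) = -1/14 ≈ -0.071429)
E(14, q)² = (5 - 1/14)² = (69/14)² = 4761/196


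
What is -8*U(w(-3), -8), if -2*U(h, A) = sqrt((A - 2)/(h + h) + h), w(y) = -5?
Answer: 8*I ≈ 8.0*I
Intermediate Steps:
U(h, A) = -sqrt(h + (-2 + A)/(2*h))/2 (U(h, A) = -sqrt((A - 2)/(h + h) + h)/2 = -sqrt((-2 + A)/((2*h)) + h)/2 = -sqrt((-2 + A)*(1/(2*h)) + h)/2 = -sqrt((-2 + A)/(2*h) + h)/2 = -sqrt(h + (-2 + A)/(2*h))/2)
-8*U(w(-3), -8) = -(-2)*sqrt(2)*sqrt((-2 - 8 + 2*(-5)**2)/(-5)) = -(-2)*sqrt(2)*sqrt(-(-2 - 8 + 2*25)/5) = -(-2)*sqrt(2)*sqrt(-(-2 - 8 + 50)/5) = -(-2)*sqrt(2)*sqrt(-1/5*40) = -(-2)*sqrt(2)*sqrt(-8) = -(-2)*sqrt(2)*2*I*sqrt(2) = -(-8)*I = 8*I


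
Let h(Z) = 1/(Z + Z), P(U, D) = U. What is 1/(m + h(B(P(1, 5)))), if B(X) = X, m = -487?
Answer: -2/973 ≈ -0.0020555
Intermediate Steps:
h(Z) = 1/(2*Z)
1/(m + h(B(P(1, 5)))) = 1/(-487 + (1/2)/1) = 1/(-487 + (1/2)*1) = 1/(-487 + 1/2) = 1/(-973/2) = -2/973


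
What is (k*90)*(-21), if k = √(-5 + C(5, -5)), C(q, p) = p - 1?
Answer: -1890*I*√11 ≈ -6268.4*I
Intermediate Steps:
C(q, p) = -1 + p
k = I*√11 (k = √(-5 + (-1 - 5)) = √(-5 - 6) = √(-11) = I*√11 ≈ 3.3166*I)
(k*90)*(-21) = ((I*√11)*90)*(-21) = (90*I*√11)*(-21) = -1890*I*√11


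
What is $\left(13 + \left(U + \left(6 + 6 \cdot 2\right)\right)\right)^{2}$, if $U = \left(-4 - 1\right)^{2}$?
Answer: $3136$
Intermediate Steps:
$U = 25$ ($U = \left(-5\right)^{2} = 25$)
$\left(13 + \left(U + \left(6 + 6 \cdot 2\right)\right)\right)^{2} = \left(13 + \left(25 + \left(6 + 6 \cdot 2\right)\right)\right)^{2} = \left(13 + \left(25 + \left(6 + 12\right)\right)\right)^{2} = \left(13 + \left(25 + 18\right)\right)^{2} = \left(13 + 43\right)^{2} = 56^{2} = 3136$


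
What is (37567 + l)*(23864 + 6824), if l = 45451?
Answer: 2547656384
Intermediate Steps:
(37567 + l)*(23864 + 6824) = (37567 + 45451)*(23864 + 6824) = 83018*30688 = 2547656384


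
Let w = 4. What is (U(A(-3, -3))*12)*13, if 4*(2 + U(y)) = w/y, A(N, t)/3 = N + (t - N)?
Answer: -988/3 ≈ -329.33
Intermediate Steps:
A(N, t) = 3*t (A(N, t) = 3*(N + (t - N)) = 3*t)
U(y) = -2 + 1/y (U(y) = -2 + (4/y)/4 = -2 + 1/y)
(U(A(-3, -3))*12)*13 = ((-2 + 1/(3*(-3)))*12)*13 = ((-2 + 1/(-9))*12)*13 = ((-2 - ⅑)*12)*13 = -19/9*12*13 = -76/3*13 = -988/3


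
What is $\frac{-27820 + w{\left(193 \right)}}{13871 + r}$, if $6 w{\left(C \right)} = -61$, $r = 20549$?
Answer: $- \frac{166981}{206520} \approx -0.80855$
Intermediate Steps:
$w{\left(C \right)} = - \frac{61}{6}$ ($w{\left(C \right)} = \frac{1}{6} \left(-61\right) = - \frac{61}{6}$)
$\frac{-27820 + w{\left(193 \right)}}{13871 + r} = \frac{-27820 - \frac{61}{6}}{13871 + 20549} = - \frac{166981}{6 \cdot 34420} = \left(- \frac{166981}{6}\right) \frac{1}{34420} = - \frac{166981}{206520}$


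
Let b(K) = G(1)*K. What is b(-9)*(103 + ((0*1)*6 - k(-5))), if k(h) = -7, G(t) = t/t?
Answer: -990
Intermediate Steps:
G(t) = 1
b(K) = K (b(K) = 1*K = K)
b(-9)*(103 + ((0*1)*6 - k(-5))) = -9*(103 + ((0*1)*6 - 1*(-7))) = -9*(103 + (0*6 + 7)) = -9*(103 + (0 + 7)) = -9*(103 + 7) = -9*110 = -990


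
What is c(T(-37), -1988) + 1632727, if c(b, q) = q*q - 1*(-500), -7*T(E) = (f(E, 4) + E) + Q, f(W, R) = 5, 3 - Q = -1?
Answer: 5585371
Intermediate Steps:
Q = 4 (Q = 3 - 1*(-1) = 3 + 1 = 4)
T(E) = -9/7 - E/7 (T(E) = -((5 + E) + 4)/7 = -(9 + E)/7 = -9/7 - E/7)
c(b, q) = 500 + q² (c(b, q) = q² + 500 = 500 + q²)
c(T(-37), -1988) + 1632727 = (500 + (-1988)²) + 1632727 = (500 + 3952144) + 1632727 = 3952644 + 1632727 = 5585371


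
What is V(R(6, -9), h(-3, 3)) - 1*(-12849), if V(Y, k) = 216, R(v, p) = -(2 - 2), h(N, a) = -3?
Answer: 13065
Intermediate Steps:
R(v, p) = 0 (R(v, p) = -1*0 = 0)
V(R(6, -9), h(-3, 3)) - 1*(-12849) = 216 - 1*(-12849) = 216 + 12849 = 13065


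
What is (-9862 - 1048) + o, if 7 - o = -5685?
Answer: -5218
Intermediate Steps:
o = 5692 (o = 7 - 1*(-5685) = 7 + 5685 = 5692)
(-9862 - 1048) + o = (-9862 - 1048) + 5692 = -10910 + 5692 = -5218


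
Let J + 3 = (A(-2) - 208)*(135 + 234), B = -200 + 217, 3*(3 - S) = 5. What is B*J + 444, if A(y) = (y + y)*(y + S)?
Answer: -1287663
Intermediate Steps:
S = 4/3 (S = 3 - 1/3*5 = 3 - 5/3 = 4/3 ≈ 1.3333)
B = 17
A(y) = 2*y*(4/3 + y) (A(y) = (y + y)*(y + 4/3) = (2*y)*(4/3 + y) = 2*y*(4/3 + y))
J = -75771 (J = -3 + ((2/3)*(-2)*(4 + 3*(-2)) - 208)*(135 + 234) = -3 + ((2/3)*(-2)*(4 - 6) - 208)*369 = -3 + ((2/3)*(-2)*(-2) - 208)*369 = -3 + (8/3 - 208)*369 = -3 - 616/3*369 = -3 - 75768 = -75771)
B*J + 444 = 17*(-75771) + 444 = -1288107 + 444 = -1287663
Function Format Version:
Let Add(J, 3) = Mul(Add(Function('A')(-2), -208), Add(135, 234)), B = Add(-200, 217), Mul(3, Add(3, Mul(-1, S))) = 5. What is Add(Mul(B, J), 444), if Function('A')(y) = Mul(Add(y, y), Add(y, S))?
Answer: -1287663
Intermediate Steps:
S = Rational(4, 3) (S = Add(3, Mul(Rational(-1, 3), 5)) = Add(3, Rational(-5, 3)) = Rational(4, 3) ≈ 1.3333)
B = 17
Function('A')(y) = Mul(2, y, Add(Rational(4, 3), y)) (Function('A')(y) = Mul(Add(y, y), Add(y, Rational(4, 3))) = Mul(Mul(2, y), Add(Rational(4, 3), y)) = Mul(2, y, Add(Rational(4, 3), y)))
J = -75771 (J = Add(-3, Mul(Add(Mul(Rational(2, 3), -2, Add(4, Mul(3, -2))), -208), Add(135, 234))) = Add(-3, Mul(Add(Mul(Rational(2, 3), -2, Add(4, -6)), -208), 369)) = Add(-3, Mul(Add(Mul(Rational(2, 3), -2, -2), -208), 369)) = Add(-3, Mul(Add(Rational(8, 3), -208), 369)) = Add(-3, Mul(Rational(-616, 3), 369)) = Add(-3, -75768) = -75771)
Add(Mul(B, J), 444) = Add(Mul(17, -75771), 444) = Add(-1288107, 444) = -1287663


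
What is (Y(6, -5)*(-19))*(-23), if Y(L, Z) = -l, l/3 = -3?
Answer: 3933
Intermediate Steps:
l = -9 (l = 3*(-3) = -9)
Y(L, Z) = 9 (Y(L, Z) = -1*(-9) = 9)
(Y(6, -5)*(-19))*(-23) = (9*(-19))*(-23) = -171*(-23) = 3933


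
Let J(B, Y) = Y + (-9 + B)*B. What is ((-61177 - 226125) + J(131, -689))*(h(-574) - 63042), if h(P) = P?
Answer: 17304124544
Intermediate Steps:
J(B, Y) = Y + B*(-9 + B)
((-61177 - 226125) + J(131, -689))*(h(-574) - 63042) = ((-61177 - 226125) + (-689 + 131² - 9*131))*(-574 - 63042) = (-287302 + (-689 + 17161 - 1179))*(-63616) = (-287302 + 15293)*(-63616) = -272009*(-63616) = 17304124544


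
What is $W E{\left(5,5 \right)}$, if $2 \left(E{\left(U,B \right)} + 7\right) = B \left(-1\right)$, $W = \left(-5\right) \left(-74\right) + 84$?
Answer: $-4313$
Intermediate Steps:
$W = 454$ ($W = 370 + 84 = 454$)
$E{\left(U,B \right)} = -7 - \frac{B}{2}$ ($E{\left(U,B \right)} = -7 + \frac{B \left(-1\right)}{2} = -7 + \frac{\left(-1\right) B}{2} = -7 - \frac{B}{2}$)
$W E{\left(5,5 \right)} = 454 \left(-7 - \frac{5}{2}\right) = 454 \left(- \frac{19}{2}\right) = -4313$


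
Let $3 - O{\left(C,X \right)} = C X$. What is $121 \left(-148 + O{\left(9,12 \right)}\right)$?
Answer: $-30613$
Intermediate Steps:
$O{\left(C,X \right)} = 3 - C X$
$121 \left(-148 + O{\left(9,12 \right)}\right) = 121 \left(-148 + \left(3 - 9 \cdot 12\right)\right) = 121 \left(-148 + \left(3 - 108\right)\right) = 121 \left(-148 - 105\right) = 121 \left(-253\right) = -30613$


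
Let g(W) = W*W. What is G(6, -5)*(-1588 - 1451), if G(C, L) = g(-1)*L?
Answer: 15195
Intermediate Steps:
g(W) = W²
G(C, L) = L (G(C, L) = (-1)²*L = 1*L = L)
G(6, -5)*(-1588 - 1451) = -5*(-1588 - 1451) = -5*(-3039) = 15195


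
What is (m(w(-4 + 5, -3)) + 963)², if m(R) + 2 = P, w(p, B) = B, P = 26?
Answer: 974169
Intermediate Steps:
m(R) = 24 (m(R) = -2 + 26 = 24)
(m(w(-4 + 5, -3)) + 963)² = (24 + 963)² = 987² = 974169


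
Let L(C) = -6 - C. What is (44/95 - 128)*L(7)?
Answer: 157508/95 ≈ 1658.0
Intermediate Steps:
(44/95 - 128)*L(7) = (44/95 - 128)*(-6 - 1*7) = (44*(1/95) - 128)*(-6 - 7) = (44/95 - 128)*(-13) = -12116/95*(-13) = 157508/95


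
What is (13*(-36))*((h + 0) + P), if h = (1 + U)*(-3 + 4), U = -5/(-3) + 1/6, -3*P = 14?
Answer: 858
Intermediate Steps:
P = -14/3 (P = -⅓*14 = -14/3 ≈ -4.6667)
U = 11/6 (U = -5*(-⅓) + 1*(⅙) = 5/3 + ⅙ = 11/6 ≈ 1.8333)
h = 17/6 (h = (1 + 11/6)*(-3 + 4) = (17/6)*1 = 17/6 ≈ 2.8333)
(13*(-36))*((h + 0) + P) = (13*(-36))*((17/6 + 0) - 14/3) = -468*(17/6 - 14/3) = -468*(-11/6) = 858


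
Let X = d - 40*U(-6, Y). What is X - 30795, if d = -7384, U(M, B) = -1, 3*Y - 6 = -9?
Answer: -38139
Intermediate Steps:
Y = -1 (Y = 2 + (⅓)*(-9) = 2 - 3 = -1)
X = -7344 (X = -7384 - 40*(-1) = -7384 + 40 = -7344)
X - 30795 = -7344 - 30795 = -38139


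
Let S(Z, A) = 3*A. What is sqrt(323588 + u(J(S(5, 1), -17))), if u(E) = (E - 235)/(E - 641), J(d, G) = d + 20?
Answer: 17*sqrt(106908438)/309 ≈ 568.85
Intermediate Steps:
J(d, G) = 20 + d
u(E) = (-235 + E)/(-641 + E)
sqrt(323588 + u(J(S(5, 1), -17))) = sqrt(323588 + (-235 + (20 + 3*1))/(-641 + (20 + 3*1))) = sqrt(323588 + (-235 + (20 + 3))/(-641 + (20 + 3))) = sqrt(323588 + (-235 + 23)/(-641 + 23)) = sqrt(323588 - 212/(-618)) = sqrt(323588 - 1/618*(-212)) = sqrt(323588 + 106/309) = sqrt(99988798/309) = 17*sqrt(106908438)/309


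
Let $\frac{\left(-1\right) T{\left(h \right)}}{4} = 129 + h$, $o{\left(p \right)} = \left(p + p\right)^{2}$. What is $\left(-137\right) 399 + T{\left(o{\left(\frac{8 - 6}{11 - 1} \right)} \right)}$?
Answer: $- \frac{1379491}{25} \approx -55180.0$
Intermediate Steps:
$o{\left(p \right)} = 4 p^{2}$ ($o{\left(p \right)} = \left(2 p\right)^{2} = 4 p^{2}$)
$T{\left(h \right)} = -516 - 4 h$ ($T{\left(h \right)} = - 4 \left(129 + h\right) = -516 - 4 h$)
$\left(-137\right) 399 + T{\left(o{\left(\frac{8 - 6}{11 - 1} \right)} \right)} = \left(-137\right) 399 - \left(516 + 4 \cdot 4 \left(\frac{8 - 6}{11 - 1}\right)^{2}\right) = -54663 - \left(516 + 4 \cdot 4 \left(\frac{2}{10}\right)^{2}\right) = -54663 - \left(516 + 4 \cdot 4 \left(2 \cdot \frac{1}{10}\right)^{2}\right) = -54663 - \left(516 + 4 \cdot \frac{4}{25}\right) = -54663 - \left(516 + 4 \cdot 4 \cdot \frac{1}{25}\right) = -54663 - \frac{12916}{25} = - \frac{1379491}{25}$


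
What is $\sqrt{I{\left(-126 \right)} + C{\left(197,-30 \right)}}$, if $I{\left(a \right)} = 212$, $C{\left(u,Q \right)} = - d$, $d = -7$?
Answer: $\sqrt{219} \approx 14.799$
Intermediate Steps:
$C{\left(u,Q \right)} = 7$ ($C{\left(u,Q \right)} = \left(-1\right) \left(-7\right) = 7$)
$\sqrt{I{\left(-126 \right)} + C{\left(197,-30 \right)}} = \sqrt{212 + 7} = \sqrt{219}$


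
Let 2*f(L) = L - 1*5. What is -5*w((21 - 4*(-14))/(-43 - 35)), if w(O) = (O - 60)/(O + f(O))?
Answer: -47570/621 ≈ -76.602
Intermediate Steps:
f(L) = -5/2 + L/2 (f(L) = (L - 1*5)/2 = (L - 5)/2 = (-5 + L)/2 = -5/2 + L/2)
w(O) = (-60 + O)/(-5/2 + 3*O/2) (w(O) = (O - 60)/(O + (-5/2 + O/2)) = (-60 + O)/(-5/2 + 3*O/2))
-5*w((21 - 4*(-14))/(-43 - 35)) = -10*(-60 + (21 - 4*(-14))/(-43 - 35))/(-5 + 3*((21 - 4*(-14))/(-43 - 35))) = -10*(-60 + (21 + 56)/(-78))/(-5 + 3*((21 + 56)/(-78))) = -10*(-60 + 77*(-1/78))/(-5 + 3*(77*(-1/78))) = -10*(-60 - 77/78)/(-5 + 3*(-77/78)) = -10*(-4757)/((-5 - 77/26)*78) = -10*(-4757)/((-207/26)*78) = -10*(-26)*(-4757)/(207*78) = -5*9514/621 = -47570/621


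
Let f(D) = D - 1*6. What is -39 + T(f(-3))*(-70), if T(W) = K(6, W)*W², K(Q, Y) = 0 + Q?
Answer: -34059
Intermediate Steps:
f(D) = -6 + D (f(D) = D - 6 = -6 + D)
K(Q, Y) = Q
T(W) = 6*W²
-39 + T(f(-3))*(-70) = -39 + (6*(-6 - 3)²)*(-70) = -39 + (6*(-9)²)*(-70) = -39 + (6*81)*(-70) = -39 + 486*(-70) = -39 - 34020 = -34059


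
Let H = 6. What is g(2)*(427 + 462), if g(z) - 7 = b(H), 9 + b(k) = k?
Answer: 3556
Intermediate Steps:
b(k) = -9 + k
g(z) = 4 (g(z) = 7 + (-9 + 6) = 7 - 3 = 4)
g(2)*(427 + 462) = 4*(427 + 462) = 4*889 = 3556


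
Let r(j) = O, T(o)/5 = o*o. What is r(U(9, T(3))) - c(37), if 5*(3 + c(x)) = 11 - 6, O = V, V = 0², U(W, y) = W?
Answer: 2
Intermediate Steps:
T(o) = 5*o² (T(o) = 5*(o*o) = 5*o²)
V = 0
O = 0
c(x) = -2 (c(x) = -3 + (11 - 6)/5 = -3 + (⅕)*5 = -3 + 1 = -2)
r(j) = 0
r(U(9, T(3))) - c(37) = 0 - 1*(-2) = 0 + 2 = 2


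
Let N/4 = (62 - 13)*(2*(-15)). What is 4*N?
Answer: -23520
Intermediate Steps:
N = -5880 (N = 4*((62 - 13)*(2*(-15))) = 4*(49*(-30)) = 4*(-1470) = -5880)
4*N = 4*(-5880) = -23520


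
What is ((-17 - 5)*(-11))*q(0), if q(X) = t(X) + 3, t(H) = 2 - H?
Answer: 1210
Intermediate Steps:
q(X) = 5 - X (q(X) = (2 - X) + 3 = 5 - X)
((-17 - 5)*(-11))*q(0) = ((-17 - 5)*(-11))*(5 - 1*0) = (-22*(-11))*(5 + 0) = 242*5 = 1210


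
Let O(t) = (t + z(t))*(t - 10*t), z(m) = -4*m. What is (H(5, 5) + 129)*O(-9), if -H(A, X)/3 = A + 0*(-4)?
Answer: 249318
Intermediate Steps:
O(t) = 27*t**2 (O(t) = (t - 4*t)*(t - 10*t) = (-3*t)*(-9*t) = 27*t**2)
H(A, X) = -3*A (H(A, X) = -3*(A + 0*(-4)) = -3*(A + 0) = -3*A)
(H(5, 5) + 129)*O(-9) = (-3*5 + 129)*(27*(-9)**2) = (-15 + 129)*(27*81) = 114*2187 = 249318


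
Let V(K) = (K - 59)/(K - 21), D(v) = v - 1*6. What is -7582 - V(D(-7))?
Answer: -128930/17 ≈ -7584.1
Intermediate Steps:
D(v) = -6 + v (D(v) = v - 6 = -6 + v)
V(K) = (-59 + K)/(-21 + K)
-7582 - V(D(-7)) = -7582 - (-59 + (-6 - 7))/(-21 + (-6 - 7)) = -7582 - (-59 - 13)/(-21 - 13) = -7582 - (-72)/(-34) = -7582 - (-1)*(-72)/34 = -7582 - 1*36/17 = -7582 - 36/17 = -128930/17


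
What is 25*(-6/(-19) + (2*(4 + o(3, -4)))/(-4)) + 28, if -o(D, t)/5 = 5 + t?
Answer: 1839/38 ≈ 48.395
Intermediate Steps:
o(D, t) = -25 - 5*t (o(D, t) = -5*(5 + t) = -25 - 5*t)
25*(-6/(-19) + (2*(4 + o(3, -4)))/(-4)) + 28 = 25*(-6/(-19) + (2*(4 + (-25 - 5*(-4))))/(-4)) + 28 = 25*(-6*(-1/19) + (2*(4 + (-25 + 20)))*(-1/4)) + 28 = 25*(6/19 + (2*(4 - 5))*(-1/4)) + 28 = 25*(6/19 + (2*(-1))*(-1/4)) + 28 = 25*(6/19 - 2*(-1/4)) + 28 = 25*(6/19 + 1/2) + 28 = 25*(31/38) + 28 = 775/38 + 28 = 1839/38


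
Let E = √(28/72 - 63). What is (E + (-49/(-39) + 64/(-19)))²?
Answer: (-3130 + 1729*I*√46)²/2196324 ≈ -58.151 - 33.424*I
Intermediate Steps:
E = 7*I*√46/6 (E = √(28*(1/72) - 63) = √(7/18 - 63) = √(-1127/18) = 7*I*√46/6 ≈ 7.9127*I)
(E + (-49/(-39) + 64/(-19)))² = (7*I*√46/6 + (-49/(-39) + 64/(-19)))² = (7*I*√46/6 + (-49*(-1/39) + 64*(-1/19)))² = (7*I*√46/6 + (49/39 - 64/19))² = (7*I*√46/6 - 1565/741)² = (-1565/741 + 7*I*√46/6)²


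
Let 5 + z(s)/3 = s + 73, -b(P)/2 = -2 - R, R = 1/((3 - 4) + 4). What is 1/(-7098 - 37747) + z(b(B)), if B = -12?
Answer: 9776209/44845 ≈ 218.00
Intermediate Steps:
R = 1/3 (R = 1/(-1 + 4) = 1/3 ≈ 0.33333)
b(P) = 14/3 (b(P) = -2*(-2 - 1*1/3) = -2*(-2 - 1/3) = -2*(-7/3) = 14/3)
z(s) = 204 + 3*s (z(s) = -15 + 3*(s + 73) = -15 + 3*(73 + s) = -15 + (219 + 3*s) = 204 + 3*s)
1/(-7098 - 37747) + z(b(B)) = 1/(-7098 - 37747) + (204 + 3*(14/3)) = 1/(-44845) + (204 + 14) = -1/44845 + 218 = 9776209/44845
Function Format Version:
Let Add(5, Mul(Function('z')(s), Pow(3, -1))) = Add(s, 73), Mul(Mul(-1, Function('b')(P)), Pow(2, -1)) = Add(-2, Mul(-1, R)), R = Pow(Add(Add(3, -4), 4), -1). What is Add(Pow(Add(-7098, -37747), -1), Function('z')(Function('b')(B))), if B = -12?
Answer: Rational(9776209, 44845) ≈ 218.00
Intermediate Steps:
R = Rational(1, 3) (R = Pow(Add(-1, 4), -1) = Pow(3, -1) = Rational(1, 3) ≈ 0.33333)
Function('b')(P) = Rational(14, 3) (Function('b')(P) = Mul(-2, Add(-2, Mul(-1, Rational(1, 3)))) = Mul(-2, Add(-2, Rational(-1, 3))) = Mul(-2, Rational(-7, 3)) = Rational(14, 3))
Function('z')(s) = Add(204, Mul(3, s)) (Function('z')(s) = Add(-15, Mul(3, Add(s, 73))) = Add(-15, Mul(3, Add(73, s))) = Add(-15, Add(219, Mul(3, s))) = Add(204, Mul(3, s)))
Add(Pow(Add(-7098, -37747), -1), Function('z')(Function('b')(B))) = Add(Pow(Add(-7098, -37747), -1), Add(204, Mul(3, Rational(14, 3)))) = Add(Pow(-44845, -1), Add(204, 14)) = Add(Rational(-1, 44845), 218) = Rational(9776209, 44845)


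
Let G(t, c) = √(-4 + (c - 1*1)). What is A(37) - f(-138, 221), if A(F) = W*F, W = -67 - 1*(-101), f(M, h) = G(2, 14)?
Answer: 1255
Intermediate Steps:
G(t, c) = √(-5 + c) (G(t, c) = √(-4 + (c - 1)) = √(-4 + (-1 + c)) = √(-5 + c))
f(M, h) = 3 (f(M, h) = √(-5 + 14) = √9 = 3)
W = 34 (W = -67 + 101 = 34)
A(F) = 34*F
A(37) - f(-138, 221) = 34*37 - 1*3 = 1258 - 3 = 1255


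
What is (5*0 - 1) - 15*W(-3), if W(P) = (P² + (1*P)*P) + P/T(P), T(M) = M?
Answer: -286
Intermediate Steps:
W(P) = 1 + 2*P² (W(P) = (P² + (1*P)*P) + P/P = (P² + P*P) + 1 = (P² + P²) + 1 = 2*P² + 1 = 1 + 2*P²)
(5*0 - 1) - 15*W(-3) = (5*0 - 1) - 15*(1 + 2*(-3)²) = (0 - 1) - 15*(1 + 2*9) = -1 - 15*(1 + 18) = -1 - 15*19 = -1 - 285 = -286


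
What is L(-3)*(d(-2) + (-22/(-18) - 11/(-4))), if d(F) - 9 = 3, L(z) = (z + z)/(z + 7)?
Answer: -575/24 ≈ -23.958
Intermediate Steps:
L(z) = 2*z/(7 + z) (L(z) = (2*z)/(7 + z) = 2*z/(7 + z))
d(F) = 12 (d(F) = 9 + 3 = 12)
L(-3)*(d(-2) + (-22/(-18) - 11/(-4))) = (2*(-3)/(7 - 3))*(12 + (-22/(-18) - 11/(-4))) = (2*(-3)/4)*(12 + (-22*(-1/18) - 11*(-1/4))) = (2*(-3)*(1/4))*(12 + (11/9 + 11/4)) = -3*(12 + 143/36)/2 = -3/2*575/36 = -575/24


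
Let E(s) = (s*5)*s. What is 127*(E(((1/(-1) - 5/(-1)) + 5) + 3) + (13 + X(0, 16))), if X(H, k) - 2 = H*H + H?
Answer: 93345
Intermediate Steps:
X(H, k) = 2 + H + H² (X(H, k) = 2 + (H*H + H) = 2 + (H² + H) = 2 + (H + H²) = 2 + H + H²)
E(s) = 5*s² (E(s) = (5*s)*s = 5*s²)
127*(E(((1/(-1) - 5/(-1)) + 5) + 3) + (13 + X(0, 16))) = 127*(5*(((1/(-1) - 5/(-1)) + 5) + 3)² + (13 + (2 + 0 + 0²))) = 127*(5*(((1*(-1) - 5*(-1)) + 5) + 3)² + (13 + (2 + 0 + 0))) = 127*(5*(((-1 + 5) + 5) + 3)² + (13 + 2)) = 127*(5*((4 + 5) + 3)² + 15) = 127*(5*(9 + 3)² + 15) = 127*(5*12² + 15) = 127*(5*144 + 15) = 127*(720 + 15) = 127*735 = 93345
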